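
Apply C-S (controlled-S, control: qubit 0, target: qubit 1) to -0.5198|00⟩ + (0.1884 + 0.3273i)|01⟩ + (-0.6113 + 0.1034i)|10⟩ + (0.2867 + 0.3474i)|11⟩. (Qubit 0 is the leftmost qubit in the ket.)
-0.5198|00⟩ + (0.1884 + 0.3273i)|01⟩ + (-0.6113 + 0.1034i)|10⟩ + (-0.3474 + 0.2867i)|11⟩

C-S leaves the control-|0⟩ kets |00⟩, |01⟩ unchanged and applies S to qubit 1 on the control-|1⟩ pair (|10⟩, |11⟩).
S = [[1, 0], [0, i]].
With a = amp(|10⟩) = (-0.6113 + 0.1034i) and b = amp(|11⟩) = (0.2867 + 0.3474i):
new amp(|10⟩) = (1)·a = (-0.6113 + 0.1034i)
new amp(|11⟩) = (i)·b = (-0.3474 + 0.2867i)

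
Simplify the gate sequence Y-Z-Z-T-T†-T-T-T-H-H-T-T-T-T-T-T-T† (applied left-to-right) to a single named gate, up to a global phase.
Y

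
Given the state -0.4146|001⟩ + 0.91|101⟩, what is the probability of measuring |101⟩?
0.8281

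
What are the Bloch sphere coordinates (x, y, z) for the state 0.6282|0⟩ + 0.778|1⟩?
(0.9775, 0, -0.2106)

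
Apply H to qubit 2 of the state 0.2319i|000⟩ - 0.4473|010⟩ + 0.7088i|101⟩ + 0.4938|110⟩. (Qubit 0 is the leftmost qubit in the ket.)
0.164i|000⟩ + 0.164i|001⟩ - 0.3163|010⟩ - 0.3163|011⟩ + 0.5012i|100⟩ - 0.5012i|101⟩ + 0.3492|110⟩ + 0.3492|111⟩

H on qubit 2 mixes each pair of kets that differ only in qubit 2: amplitudes (a, b) of (|…0…⟩, |…1…⟩) become ((a + b)/√2, (a − b)/√2). Kets absent from the input have amplitude 0.
(|000⟩, |001⟩): (a, b) = (0.2319i, 0) → (0.164i, 0.164i)
(|010⟩, |011⟩): (a, b) = (-0.4473, 0) → (-0.3163, -0.3163)
(|100⟩, |101⟩): (a, b) = (0, 0.7088i) → (0.5012i, -0.5012i)
(|110⟩, |111⟩): (a, b) = (0.4938, 0) → (0.3492, 0.3492)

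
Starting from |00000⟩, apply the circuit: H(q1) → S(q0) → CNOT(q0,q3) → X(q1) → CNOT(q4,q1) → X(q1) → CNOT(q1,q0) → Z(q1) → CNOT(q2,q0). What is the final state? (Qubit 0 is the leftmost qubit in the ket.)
1/√2|00000⟩ - 1/√2|11000⟩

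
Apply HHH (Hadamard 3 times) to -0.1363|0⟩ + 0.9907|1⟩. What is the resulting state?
0.6042|0⟩ - 0.7969|1⟩

H² = I, so H^3 = H: a single Hadamard. With (a, b) = (-0.1363, 0.9907), H gives ((a + b)/√2, (a − b)/√2) = (0.6042, -0.7969).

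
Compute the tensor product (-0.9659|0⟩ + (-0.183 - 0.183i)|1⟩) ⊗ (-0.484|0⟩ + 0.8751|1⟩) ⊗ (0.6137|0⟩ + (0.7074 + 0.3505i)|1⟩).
0.2869|000⟩ + (0.3307 + 0.1639i)|001⟩ - 0.5187|010⟩ + (-0.5979 - 0.2963i)|011⟩ + (0.05436 + 0.05436i)|100⟩ + (0.03161 + 0.0937i)|101⟩ + (-0.09828 - 0.09828i)|110⟩ + (-0.05716 - 0.1694i)|111⟩

amp(|b₁b₂…⟩) = product of the factor amplitudes for bits b₁, b₂, …; only kets whose every factor amplitude is nonzero survive.
|000⟩: (-0.9659)(-0.484)(0.6137) = 0.2869
|001⟩: (-0.9659)(-0.484)(0.7074 + 0.3505i) = (0.3307 + 0.1639i)
|010⟩: (-0.9659)(0.8751)(0.6137) = -0.5187
|011⟩: (-0.9659)(0.8751)(0.7074 + 0.3505i) = (-0.5979 - 0.2963i)
|100⟩: (-0.183 - 0.183i)(-0.484)(0.6137) = (0.05436 + 0.05436i)
|101⟩: (-0.183 - 0.183i)(-0.484)(0.7074 + 0.3505i) = (0.03161 + 0.0937i)
|110⟩: (-0.183 - 0.183i)(0.8751)(0.6137) = (-0.09828 - 0.09828i)
|111⟩: (-0.183 - 0.183i)(0.8751)(0.7074 + 0.3505i) = (-0.05716 - 0.1694i)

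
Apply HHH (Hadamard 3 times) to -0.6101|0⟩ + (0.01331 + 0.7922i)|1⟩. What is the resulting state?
(-0.422 + 0.5602i)|0⟩ + (-0.4408 - 0.5602i)|1⟩

H² = I, so H^3 = H: a single Hadamard. With (a, b) = (-0.6101, (0.01331 + 0.7922i)), H gives ((a + b)/√2, (a − b)/√2) = ((-0.422 + 0.5602i), (-0.4408 - 0.5602i)).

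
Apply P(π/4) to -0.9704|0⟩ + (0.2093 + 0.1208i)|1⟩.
-0.9704|0⟩ + (0.06258 + 0.2334i)|1⟩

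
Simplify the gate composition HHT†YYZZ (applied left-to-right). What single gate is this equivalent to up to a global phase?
T†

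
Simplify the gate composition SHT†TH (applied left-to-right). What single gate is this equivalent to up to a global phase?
S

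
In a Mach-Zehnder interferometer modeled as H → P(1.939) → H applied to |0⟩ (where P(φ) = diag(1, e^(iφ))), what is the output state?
(0.32 + 0.4665i)|0⟩ + (0.68 - 0.4665i)|1⟩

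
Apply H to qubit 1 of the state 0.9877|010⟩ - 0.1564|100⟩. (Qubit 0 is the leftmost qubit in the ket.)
0.6984|000⟩ - 0.6984|010⟩ - 0.1106|100⟩ - 0.1106|110⟩

H on qubit 1 mixes each pair of kets that differ only in qubit 1: amplitudes (a, b) of (|…0…⟩, |…1…⟩) become ((a + b)/√2, (a − b)/√2). Kets absent from the input have amplitude 0.
(|000⟩, |010⟩): (a, b) = (0, 0.9877) → (0.6984, -0.6984)
(|100⟩, |110⟩): (a, b) = (-0.1564, 0) → (-0.1106, -0.1106)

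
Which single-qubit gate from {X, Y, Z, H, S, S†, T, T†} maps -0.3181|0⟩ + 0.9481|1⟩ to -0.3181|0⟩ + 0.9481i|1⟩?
S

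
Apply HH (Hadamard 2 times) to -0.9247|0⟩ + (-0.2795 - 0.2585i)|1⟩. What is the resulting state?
-0.9247|0⟩ + (-0.2795 - 0.2585i)|1⟩

H² = I, so an even number of Hadamards cancels: H^2 = I and the state is unchanged.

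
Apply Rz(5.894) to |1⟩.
(-0.9811 + 0.1934i)|1⟩

Rz(5.894) = [[e^(−iθ/2), 0], [0, e^(iθ/2)]] with e^(±iθ/2) = cos(θ/2) ± i·sin(θ/2); θ = 5.894, cos(θ/2) ≈ -0.981127, sin(θ/2) ≈ 0.193367.
With a = amp(|0⟩) = 0 and b = amp(|1⟩) = 1:
new amp(|0⟩) = (-0.981127 - 0.193367i)·a = 0
new amp(|1⟩) = (-0.981127 + 0.193367i)·b = (-0.9811 + 0.1934i)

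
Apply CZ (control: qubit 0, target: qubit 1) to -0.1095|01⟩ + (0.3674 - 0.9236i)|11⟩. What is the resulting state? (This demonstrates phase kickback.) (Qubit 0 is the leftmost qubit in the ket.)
-0.1095|01⟩ + (-0.3674 + 0.9236i)|11⟩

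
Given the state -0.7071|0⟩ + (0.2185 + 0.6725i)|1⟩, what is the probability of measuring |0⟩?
0.5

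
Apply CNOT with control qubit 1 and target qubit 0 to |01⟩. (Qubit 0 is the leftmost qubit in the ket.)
|11⟩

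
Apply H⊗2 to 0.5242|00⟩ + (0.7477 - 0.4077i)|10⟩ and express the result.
(0.636 - 0.2039i)|00⟩ + (0.636 - 0.2039i)|01⟩ + (-0.1118 + 0.2039i)|10⟩ + (-0.1118 + 0.2039i)|11⟩

H⊗2 gives amp(|y⟩) = (1/2) Σ_x (−1)^(x·y) amp(|x⟩), where x·y is the number of positions in which both x and y have a 1.
|00⟩: (0.5242 + (0.7477 - 0.4077i))/2 = (0.636 - 0.2039i)
|01⟩: (0.5242 + (0.7477 - 0.4077i))/2 = (0.636 - 0.2039i)
|10⟩: (0.5242 - (0.7477 - 0.4077i))/2 = (-0.1118 + 0.2039i)
|11⟩: (0.5242 - (0.7477 - 0.4077i))/2 = (-0.1118 + 0.2039i)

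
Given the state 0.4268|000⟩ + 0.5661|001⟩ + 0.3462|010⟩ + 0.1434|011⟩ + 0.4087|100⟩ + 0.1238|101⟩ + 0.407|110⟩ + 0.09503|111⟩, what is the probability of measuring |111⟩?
0.009031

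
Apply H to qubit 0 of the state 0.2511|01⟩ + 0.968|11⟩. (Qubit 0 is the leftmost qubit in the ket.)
0.862|01⟩ - 0.5069|11⟩

H on qubit 0 mixes each pair of kets that differ only in qubit 0: amplitudes (a, b) of (|…0…⟩, |…1…⟩) become ((a + b)/√2, (a − b)/√2). Kets absent from the input have amplitude 0.
(|01⟩, |11⟩): (a, b) = (0.2511, 0.968) → (0.862, -0.5069)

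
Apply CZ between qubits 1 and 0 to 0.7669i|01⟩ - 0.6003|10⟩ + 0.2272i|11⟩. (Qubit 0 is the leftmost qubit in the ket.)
0.7669i|01⟩ - 0.6003|10⟩ - 0.2272i|11⟩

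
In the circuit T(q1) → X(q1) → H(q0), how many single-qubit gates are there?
3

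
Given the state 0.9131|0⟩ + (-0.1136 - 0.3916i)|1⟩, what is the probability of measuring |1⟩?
0.1663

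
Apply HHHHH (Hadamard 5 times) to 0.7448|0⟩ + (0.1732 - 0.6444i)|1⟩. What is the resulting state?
(0.6491 - 0.4557i)|0⟩ + (0.4042 + 0.4557i)|1⟩

H² = I, so H^5 = H: a single Hadamard. With (a, b) = (0.7448, (0.1732 - 0.6444i)), H gives ((a + b)/√2, (a − b)/√2) = ((0.6491 - 0.4557i), (0.4042 + 0.4557i)).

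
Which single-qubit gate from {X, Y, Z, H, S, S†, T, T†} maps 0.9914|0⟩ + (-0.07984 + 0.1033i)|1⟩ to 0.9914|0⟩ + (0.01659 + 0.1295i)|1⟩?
T†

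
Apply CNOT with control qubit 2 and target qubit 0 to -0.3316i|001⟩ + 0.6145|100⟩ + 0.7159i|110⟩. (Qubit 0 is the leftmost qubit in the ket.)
0.6145|100⟩ - 0.3316i|101⟩ + 0.7159i|110⟩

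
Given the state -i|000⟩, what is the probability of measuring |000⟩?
1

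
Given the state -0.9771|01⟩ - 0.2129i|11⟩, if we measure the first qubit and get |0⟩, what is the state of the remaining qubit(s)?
-|1⟩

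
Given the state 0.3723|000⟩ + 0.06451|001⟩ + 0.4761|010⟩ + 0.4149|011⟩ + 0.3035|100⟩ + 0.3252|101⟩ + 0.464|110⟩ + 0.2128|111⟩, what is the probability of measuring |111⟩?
0.04528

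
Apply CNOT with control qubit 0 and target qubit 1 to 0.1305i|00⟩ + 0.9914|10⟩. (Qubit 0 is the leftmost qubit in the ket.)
0.1305i|00⟩ + 0.9914|11⟩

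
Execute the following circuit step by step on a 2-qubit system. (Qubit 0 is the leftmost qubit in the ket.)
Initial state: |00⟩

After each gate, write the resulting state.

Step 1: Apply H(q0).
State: 1/√2|00⟩ + 1/√2|10⟩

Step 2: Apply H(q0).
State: |00⟩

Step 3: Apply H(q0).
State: 1/√2|00⟩ + 1/√2|10⟩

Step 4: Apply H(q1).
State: 1/2|00⟩ + 1/2|01⟩ + 1/2|10⟩ + 1/2|11⟩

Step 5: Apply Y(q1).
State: -(1/2)i|00⟩ + (1/2)i|01⟩ - (1/2)i|10⟩ + (1/2)i|11⟩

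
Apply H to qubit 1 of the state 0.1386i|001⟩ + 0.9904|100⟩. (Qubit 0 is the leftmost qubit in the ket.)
0.098i|001⟩ + 0.098i|011⟩ + 0.7003|100⟩ + 0.7003|110⟩

H on qubit 1 mixes each pair of kets that differ only in qubit 1: amplitudes (a, b) of (|…0…⟩, |…1…⟩) become ((a + b)/√2, (a − b)/√2). Kets absent from the input have amplitude 0.
(|001⟩, |011⟩): (a, b) = (0.1386i, 0) → (0.098i, 0.098i)
(|100⟩, |110⟩): (a, b) = (0.9904, 0) → (0.7003, 0.7003)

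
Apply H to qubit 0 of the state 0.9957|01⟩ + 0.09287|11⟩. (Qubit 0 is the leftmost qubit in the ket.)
0.7697|01⟩ + 0.6384|11⟩

H on qubit 0 mixes each pair of kets that differ only in qubit 0: amplitudes (a, b) of (|…0…⟩, |…1…⟩) become ((a + b)/√2, (a − b)/√2). Kets absent from the input have amplitude 0.
(|01⟩, |11⟩): (a, b) = (0.9957, 0.09287) → (0.7697, 0.6384)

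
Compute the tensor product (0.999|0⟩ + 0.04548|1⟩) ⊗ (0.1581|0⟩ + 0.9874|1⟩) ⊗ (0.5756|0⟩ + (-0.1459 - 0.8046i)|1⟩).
0.09091|000⟩ + (-0.02304 - 0.1271i)|001⟩ + 0.5678|010⟩ + (-0.1439 - 0.7937i)|011⟩ + 0.004139|100⟩ + (-0.001049 - 0.005785i)|101⟩ + 0.02585|110⟩ + (-0.006552 - 0.03613i)|111⟩

amp(|b₁b₂…⟩) = product of the factor amplitudes for bits b₁, b₂, …; only kets whose every factor amplitude is nonzero survive.
|000⟩: (0.999)(0.1581)(0.5756) = 0.09091
|001⟩: (0.999)(0.1581)(-0.1459 - 0.8046i) = (-0.02304 - 0.1271i)
|010⟩: (0.999)(0.9874)(0.5756) = 0.5678
|011⟩: (0.999)(0.9874)(-0.1459 - 0.8046i) = (-0.1439 - 0.7937i)
|100⟩: (0.04548)(0.1581)(0.5756) = 0.004139
|101⟩: (0.04548)(0.1581)(-0.1459 - 0.8046i) = (-0.001049 - 0.005785i)
|110⟩: (0.04548)(0.9874)(0.5756) = 0.02585
|111⟩: (0.04548)(0.9874)(-0.1459 - 0.8046i) = (-0.006552 - 0.03613i)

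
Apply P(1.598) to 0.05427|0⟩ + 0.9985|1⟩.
0.05427|0⟩ + (-0.02716 + 0.9981i)|1⟩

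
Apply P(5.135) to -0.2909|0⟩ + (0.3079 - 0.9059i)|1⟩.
-0.2909|0⟩ + (-0.6999 - 0.6524i)|1⟩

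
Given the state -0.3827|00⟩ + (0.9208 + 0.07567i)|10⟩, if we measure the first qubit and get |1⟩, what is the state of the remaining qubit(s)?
(0.9966 + 0.0819i)|0⟩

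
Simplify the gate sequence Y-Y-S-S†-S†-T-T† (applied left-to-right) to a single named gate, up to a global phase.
S†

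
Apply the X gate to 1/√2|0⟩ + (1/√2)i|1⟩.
(1/√2)i|0⟩ + 1/√2|1⟩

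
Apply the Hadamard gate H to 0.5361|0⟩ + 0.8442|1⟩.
0.976|0⟩ - 0.2179|1⟩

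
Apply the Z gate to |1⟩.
-|1⟩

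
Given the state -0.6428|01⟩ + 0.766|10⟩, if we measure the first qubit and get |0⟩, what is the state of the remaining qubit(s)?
-|1⟩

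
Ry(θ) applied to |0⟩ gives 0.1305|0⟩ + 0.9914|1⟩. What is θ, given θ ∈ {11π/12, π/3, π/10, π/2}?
11π/12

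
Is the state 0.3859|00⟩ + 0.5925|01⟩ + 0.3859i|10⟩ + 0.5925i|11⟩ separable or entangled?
Separable

Writing the state as a|00⟩ + b|01⟩ + c|10⟩ + d|11⟩, it is a product state iff ad − bc = 0.
Here (a, b, c, d) = (0.3859, 0.5925, 0.3859i, 0.5925i): ad − bc = (0.3859)(0.5925i) − (0.5925)(0.3859i) = 0, so the state is separable.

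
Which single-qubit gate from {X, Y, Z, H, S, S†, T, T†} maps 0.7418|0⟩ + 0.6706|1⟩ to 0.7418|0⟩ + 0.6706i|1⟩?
S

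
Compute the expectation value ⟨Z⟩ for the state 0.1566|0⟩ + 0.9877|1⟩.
-0.951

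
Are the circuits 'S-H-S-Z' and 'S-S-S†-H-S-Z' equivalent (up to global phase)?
Yes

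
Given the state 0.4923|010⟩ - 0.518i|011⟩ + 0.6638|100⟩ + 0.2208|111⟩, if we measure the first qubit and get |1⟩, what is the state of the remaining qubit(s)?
0.9489|00⟩ + 0.3156|11⟩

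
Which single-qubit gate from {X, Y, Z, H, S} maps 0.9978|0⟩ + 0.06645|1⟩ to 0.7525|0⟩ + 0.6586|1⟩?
H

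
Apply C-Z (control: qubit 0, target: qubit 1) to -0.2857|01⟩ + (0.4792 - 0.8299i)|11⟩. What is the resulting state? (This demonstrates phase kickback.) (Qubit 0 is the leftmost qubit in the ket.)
-0.2857|01⟩ + (-0.4792 + 0.8299i)|11⟩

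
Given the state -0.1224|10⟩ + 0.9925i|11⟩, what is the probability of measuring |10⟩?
0.01498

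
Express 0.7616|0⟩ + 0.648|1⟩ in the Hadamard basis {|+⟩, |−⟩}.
0.9967|+⟩ + 0.08033|−⟩

With |ψ⟩ = α|0⟩ + β|1⟩, the Hadamard-basis coefficients are ⟨+|ψ⟩ = (α + β)/√2 and ⟨−|ψ⟩ = (α − β)/√2.
Here α = 0.7616, β = 0.648: (α + β)/√2 = 0.9967, (α − β)/√2 = 0.08033.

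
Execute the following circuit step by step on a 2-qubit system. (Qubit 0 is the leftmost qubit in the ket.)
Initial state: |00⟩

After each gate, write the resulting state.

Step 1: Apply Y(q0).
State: i|10⟩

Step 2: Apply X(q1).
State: i|11⟩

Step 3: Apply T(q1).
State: (-1/√2 + (1/√2)i)|11⟩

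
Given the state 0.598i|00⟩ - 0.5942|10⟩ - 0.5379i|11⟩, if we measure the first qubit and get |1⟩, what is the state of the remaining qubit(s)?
-0.7414|0⟩ - 0.6711i|1⟩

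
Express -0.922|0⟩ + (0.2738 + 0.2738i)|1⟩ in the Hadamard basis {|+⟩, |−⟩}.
(-0.4583 + 0.1936i)|+⟩ + (-0.8456 - 0.1936i)|−⟩

With |ψ⟩ = α|0⟩ + β|1⟩, the Hadamard-basis coefficients are ⟨+|ψ⟩ = (α + β)/√2 and ⟨−|ψ⟩ = (α − β)/√2.
Here α = -0.922, β = (0.2738 + 0.2738i): (α + β)/√2 = (-0.4583 + 0.1936i), (α − β)/√2 = (-0.8456 - 0.1936i).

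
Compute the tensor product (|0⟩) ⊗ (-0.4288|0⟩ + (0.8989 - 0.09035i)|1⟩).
-0.4288|00⟩ + (0.8989 - 0.09035i)|01⟩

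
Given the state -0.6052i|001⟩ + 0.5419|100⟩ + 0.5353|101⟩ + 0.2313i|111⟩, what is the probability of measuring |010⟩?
0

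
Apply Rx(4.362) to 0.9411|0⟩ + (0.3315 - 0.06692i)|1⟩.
(-0.5941 - 0.2717i)|0⟩ + (-0.19 - 0.7329i)|1⟩

Rx(4.362) = [[cos(θ/2), −i·sin(θ/2)], [−i·sin(θ/2), cos(θ/2)]]; θ = 4.362, cos(θ/2) ≈ -0.573034, sin(θ/2) ≈ 0.819531.
With a = amp(|0⟩) = 0.9411 and b = amp(|1⟩) = (0.3315 - 0.06692i):
new amp(|0⟩) = (-0.573034)·a + (-0.819531i)·b = (-0.5941 - 0.2717i)
new amp(|1⟩) = (-0.819531i)·a + (-0.573034)·b = (-0.19 - 0.7329i)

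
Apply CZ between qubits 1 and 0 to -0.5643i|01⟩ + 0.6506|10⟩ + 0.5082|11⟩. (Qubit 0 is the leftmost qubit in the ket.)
-0.5643i|01⟩ + 0.6506|10⟩ - 0.5082|11⟩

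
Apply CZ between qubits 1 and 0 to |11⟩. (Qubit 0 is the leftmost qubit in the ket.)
-|11⟩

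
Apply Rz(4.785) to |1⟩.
(-0.7323 + 0.681i)|1⟩

Rz(4.785) = [[e^(−iθ/2), 0], [0, e^(iθ/2)]] with e^(±iθ/2) = cos(θ/2) ± i·sin(θ/2); θ = 4.785, cos(θ/2) ≈ -0.732307, sin(θ/2) ≈ 0.680975.
With a = amp(|0⟩) = 0 and b = amp(|1⟩) = 1:
new amp(|0⟩) = (-0.732307 - 0.680975i)·a = 0
new amp(|1⟩) = (-0.732307 + 0.680975i)·b = (-0.7323 + 0.681i)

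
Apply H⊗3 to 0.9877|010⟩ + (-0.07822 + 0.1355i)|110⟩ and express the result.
(0.3215 + 0.04791i)|000⟩ + (0.3215 + 0.04791i)|001⟩ + (-0.3215 - 0.04791i)|010⟩ + (-0.3215 - 0.04791i)|011⟩ + (0.3769 - 0.04791i)|100⟩ + (0.3769 - 0.04791i)|101⟩ + (-0.3769 + 0.04791i)|110⟩ + (-0.3769 + 0.04791i)|111⟩

H⊗3 gives amp(|y⟩) = (1/2√2) Σ_x (−1)^(x·y) amp(|x⟩), where x·y is the number of positions in which both x and y have a 1.
|000⟩: (0.9877 + (-0.07822 + 0.1355i))/(2√2) = (0.3215 + 0.04791i)
|001⟩: (0.9877 + (-0.07822 + 0.1355i))/(2√2) = (0.3215 + 0.04791i)
|010⟩: (-0.9877 - (-0.07822 + 0.1355i))/(2√2) = (-0.3215 - 0.04791i)
|011⟩: (-0.9877 - (-0.07822 + 0.1355i))/(2√2) = (-0.3215 - 0.04791i)
|100⟩: (0.9877 - (-0.07822 + 0.1355i))/(2√2) = (0.3769 - 0.04791i)
|101⟩: (0.9877 - (-0.07822 + 0.1355i))/(2√2) = (0.3769 - 0.04791i)
|110⟩: (-0.9877 + (-0.07822 + 0.1355i))/(2√2) = (-0.3769 + 0.04791i)
|111⟩: (-0.9877 + (-0.07822 + 0.1355i))/(2√2) = (-0.3769 + 0.04791i)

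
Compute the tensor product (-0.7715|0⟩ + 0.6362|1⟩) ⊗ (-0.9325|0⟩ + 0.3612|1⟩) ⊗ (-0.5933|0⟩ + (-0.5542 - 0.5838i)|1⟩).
-0.4268|000⟩ + (-0.3987 - 0.42i)|001⟩ + 0.1653|010⟩ + (0.1544 + 0.1627i)|011⟩ + 0.352|100⟩ + (0.3288 + 0.3463i)|101⟩ - 0.1363|110⟩ + (-0.1274 - 0.1342i)|111⟩

amp(|b₁b₂…⟩) = product of the factor amplitudes for bits b₁, b₂, …; only kets whose every factor amplitude is nonzero survive.
|000⟩: (-0.7715)(-0.9325)(-0.5933) = -0.4268
|001⟩: (-0.7715)(-0.9325)(-0.5542 - 0.5838i) = (-0.3987 - 0.42i)
|010⟩: (-0.7715)(0.3612)(-0.5933) = 0.1653
|011⟩: (-0.7715)(0.3612)(-0.5542 - 0.5838i) = (0.1544 + 0.1627i)
|100⟩: (0.6362)(-0.9325)(-0.5933) = 0.352
|101⟩: (0.6362)(-0.9325)(-0.5542 - 0.5838i) = (0.3288 + 0.3463i)
|110⟩: (0.6362)(0.3612)(-0.5933) = -0.1363
|111⟩: (0.6362)(0.3612)(-0.5542 - 0.5838i) = (-0.1274 - 0.1342i)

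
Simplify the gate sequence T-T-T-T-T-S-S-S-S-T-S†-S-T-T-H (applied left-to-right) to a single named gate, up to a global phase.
H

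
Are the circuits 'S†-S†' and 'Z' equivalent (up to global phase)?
Yes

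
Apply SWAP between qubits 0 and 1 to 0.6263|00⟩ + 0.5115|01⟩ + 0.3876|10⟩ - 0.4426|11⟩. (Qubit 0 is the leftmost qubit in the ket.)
0.6263|00⟩ + 0.3876|01⟩ + 0.5115|10⟩ - 0.4426|11⟩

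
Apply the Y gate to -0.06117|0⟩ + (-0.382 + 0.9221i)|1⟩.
(0.9221 + 0.382i)|0⟩ - 0.06117i|1⟩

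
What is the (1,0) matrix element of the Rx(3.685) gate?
-0.9633i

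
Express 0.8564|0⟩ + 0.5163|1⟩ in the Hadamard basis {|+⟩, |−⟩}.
0.9706|+⟩ + 0.2405|−⟩

With |ψ⟩ = α|0⟩ + β|1⟩, the Hadamard-basis coefficients are ⟨+|ψ⟩ = (α + β)/√2 and ⟨−|ψ⟩ = (α − β)/√2.
Here α = 0.8564, β = 0.5163: (α + β)/√2 = 0.9706, (α − β)/√2 = 0.2405.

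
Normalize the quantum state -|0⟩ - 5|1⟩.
-0.1961|0⟩ - 0.9806|1⟩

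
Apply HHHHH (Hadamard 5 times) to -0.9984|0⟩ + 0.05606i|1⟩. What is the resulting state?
(-0.706 + 0.03964i)|0⟩ + (-0.706 - 0.03964i)|1⟩

H² = I, so H^5 = H: a single Hadamard. With (a, b) = (-0.9984, 0.05606i), H gives ((a + b)/√2, (a − b)/√2) = ((-0.706 + 0.03964i), (-0.706 - 0.03964i)).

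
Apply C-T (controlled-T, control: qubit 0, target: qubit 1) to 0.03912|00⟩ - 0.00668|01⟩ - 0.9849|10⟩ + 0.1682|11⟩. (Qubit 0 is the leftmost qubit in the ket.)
0.03912|00⟩ - 0.00668|01⟩ - 0.9849|10⟩ + (0.1189 + 0.1189i)|11⟩

C-T leaves the control-|0⟩ kets |00⟩, |01⟩ unchanged and applies T to qubit 1 on the control-|1⟩ pair (|10⟩, |11⟩).
T = [[1, 0], [0, (1/√2 + (1/√2)i)]].
With a = amp(|10⟩) = -0.9849 and b = amp(|11⟩) = 0.1682:
new amp(|10⟩) = (1)·a = -0.9849
new amp(|11⟩) = (1/√2 + (1/√2)i)·b = (0.1189 + 0.1189i)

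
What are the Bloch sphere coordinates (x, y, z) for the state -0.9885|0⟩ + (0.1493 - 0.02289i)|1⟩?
(-0.2952, 0.04525, 0.9543)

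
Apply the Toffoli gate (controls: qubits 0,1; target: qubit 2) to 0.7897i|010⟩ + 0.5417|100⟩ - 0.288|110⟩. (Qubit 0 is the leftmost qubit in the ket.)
0.7897i|010⟩ + 0.5417|100⟩ - 0.288|111⟩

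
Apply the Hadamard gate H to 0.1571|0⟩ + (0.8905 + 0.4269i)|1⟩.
(0.7408 + 0.3019i)|0⟩ + (-0.5186 - 0.3019i)|1⟩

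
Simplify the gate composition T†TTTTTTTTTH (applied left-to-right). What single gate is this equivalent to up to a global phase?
H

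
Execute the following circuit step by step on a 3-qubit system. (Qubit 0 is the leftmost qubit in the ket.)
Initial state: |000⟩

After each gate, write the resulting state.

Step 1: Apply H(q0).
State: 1/√2|000⟩ + 1/√2|100⟩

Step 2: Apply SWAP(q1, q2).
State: 1/√2|000⟩ + 1/√2|100⟩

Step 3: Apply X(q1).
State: 1/√2|010⟩ + 1/√2|110⟩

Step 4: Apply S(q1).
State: (1/√2)i|010⟩ + (1/√2)i|110⟩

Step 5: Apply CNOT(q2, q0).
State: (1/√2)i|010⟩ + (1/√2)i|110⟩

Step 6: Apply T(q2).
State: (1/√2)i|010⟩ + (1/√2)i|110⟩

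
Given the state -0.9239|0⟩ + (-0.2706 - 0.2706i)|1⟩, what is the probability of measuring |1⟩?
0.1464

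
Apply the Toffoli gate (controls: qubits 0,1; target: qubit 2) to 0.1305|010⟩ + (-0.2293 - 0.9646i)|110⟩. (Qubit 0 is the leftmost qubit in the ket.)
0.1305|010⟩ + (-0.2293 - 0.9646i)|111⟩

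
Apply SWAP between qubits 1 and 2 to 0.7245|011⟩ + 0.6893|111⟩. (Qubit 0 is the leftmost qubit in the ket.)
0.7245|011⟩ + 0.6893|111⟩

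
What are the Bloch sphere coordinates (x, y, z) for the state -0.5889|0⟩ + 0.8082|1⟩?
(-0.9519, 0, -0.3064)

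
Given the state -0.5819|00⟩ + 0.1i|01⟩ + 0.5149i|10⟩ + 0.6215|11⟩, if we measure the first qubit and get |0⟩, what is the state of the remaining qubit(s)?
-0.9856|0⟩ + 0.1694i|1⟩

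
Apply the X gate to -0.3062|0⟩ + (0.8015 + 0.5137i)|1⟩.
(0.8015 + 0.5137i)|0⟩ - 0.3062|1⟩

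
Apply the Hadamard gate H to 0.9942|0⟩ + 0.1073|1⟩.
0.7789|0⟩ + 0.6271|1⟩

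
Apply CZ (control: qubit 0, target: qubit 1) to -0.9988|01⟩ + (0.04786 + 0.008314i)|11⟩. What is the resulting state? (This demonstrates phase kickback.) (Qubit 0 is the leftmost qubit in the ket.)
-0.9988|01⟩ + (-0.04786 - 0.008314i)|11⟩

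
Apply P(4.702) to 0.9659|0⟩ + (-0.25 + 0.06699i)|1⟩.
0.9659|0⟩ + (0.06958 + 0.2493i)|1⟩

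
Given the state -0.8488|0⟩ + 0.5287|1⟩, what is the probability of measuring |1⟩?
0.2795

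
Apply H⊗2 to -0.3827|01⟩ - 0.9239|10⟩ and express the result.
-0.6533|00⟩ - 0.2706|01⟩ + 0.2706|10⟩ + 0.6533|11⟩

H⊗2 gives amp(|y⟩) = (1/2) Σ_x (−1)^(x·y) amp(|x⟩), where x·y is the number of positions in which both x and y have a 1.
|00⟩: (-0.3827 - 0.9239)/2 = -0.6533
|01⟩: (0.3827 - 0.9239)/2 = -0.2706
|10⟩: (-0.3827 + 0.9239)/2 = 0.2706
|11⟩: (0.3827 + 0.9239)/2 = 0.6533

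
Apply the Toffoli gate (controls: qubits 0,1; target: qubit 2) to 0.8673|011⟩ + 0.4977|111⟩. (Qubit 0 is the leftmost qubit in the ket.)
0.8673|011⟩ + 0.4977|110⟩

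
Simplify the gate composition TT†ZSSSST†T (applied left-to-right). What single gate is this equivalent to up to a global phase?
Z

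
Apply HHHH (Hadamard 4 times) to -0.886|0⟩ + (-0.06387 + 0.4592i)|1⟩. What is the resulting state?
-0.886|0⟩ + (-0.06387 + 0.4592i)|1⟩

H² = I, so an even number of Hadamards cancels: H^4 = I and the state is unchanged.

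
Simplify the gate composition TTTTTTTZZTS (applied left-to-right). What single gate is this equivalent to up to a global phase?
S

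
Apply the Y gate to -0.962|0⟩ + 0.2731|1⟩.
-0.2731i|0⟩ - 0.962i|1⟩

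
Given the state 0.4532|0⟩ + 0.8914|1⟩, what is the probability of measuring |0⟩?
0.2054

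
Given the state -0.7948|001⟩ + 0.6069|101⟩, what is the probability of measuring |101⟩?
0.3683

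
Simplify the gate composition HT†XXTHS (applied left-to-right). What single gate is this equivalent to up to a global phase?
S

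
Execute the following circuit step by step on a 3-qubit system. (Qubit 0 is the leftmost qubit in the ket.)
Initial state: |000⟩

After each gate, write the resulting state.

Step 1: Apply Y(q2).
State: i|001⟩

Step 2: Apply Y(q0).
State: -|101⟩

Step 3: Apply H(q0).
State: -1/√2|001⟩ + 1/√2|101⟩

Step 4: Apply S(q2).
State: -(1/√2)i|001⟩ + (1/√2)i|101⟩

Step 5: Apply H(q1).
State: -(1/2)i|001⟩ - (1/2)i|011⟩ + (1/2)i|101⟩ + (1/2)i|111⟩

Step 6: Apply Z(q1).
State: -(1/2)i|001⟩ + (1/2)i|011⟩ + (1/2)i|101⟩ - (1/2)i|111⟩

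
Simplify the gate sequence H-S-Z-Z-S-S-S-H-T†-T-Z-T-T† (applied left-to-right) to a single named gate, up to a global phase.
Z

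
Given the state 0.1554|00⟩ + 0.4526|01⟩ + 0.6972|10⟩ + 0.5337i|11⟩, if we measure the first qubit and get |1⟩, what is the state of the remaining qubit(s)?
0.7941|0⟩ + 0.6078i|1⟩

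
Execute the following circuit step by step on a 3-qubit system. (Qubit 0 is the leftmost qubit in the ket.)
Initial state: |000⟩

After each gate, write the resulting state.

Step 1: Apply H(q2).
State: 1/√2|000⟩ + 1/√2|001⟩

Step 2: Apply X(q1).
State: 1/√2|010⟩ + 1/√2|011⟩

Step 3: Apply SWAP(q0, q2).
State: 1/√2|010⟩ + 1/√2|110⟩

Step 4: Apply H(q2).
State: 1/2|010⟩ + 1/2|011⟩ + 1/2|110⟩ + 1/2|111⟩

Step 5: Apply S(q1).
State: (1/2)i|010⟩ + (1/2)i|011⟩ + (1/2)i|110⟩ + (1/2)i|111⟩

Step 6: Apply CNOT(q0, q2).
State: (1/2)i|010⟩ + (1/2)i|011⟩ + (1/2)i|110⟩ + (1/2)i|111⟩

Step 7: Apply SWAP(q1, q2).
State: (1/2)i|001⟩ + (1/2)i|011⟩ + (1/2)i|101⟩ + (1/2)i|111⟩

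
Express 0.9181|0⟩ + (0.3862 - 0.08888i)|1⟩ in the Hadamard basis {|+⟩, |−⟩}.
(0.9223 - 0.06285i)|+⟩ + (0.3761 + 0.06285i)|−⟩

With |ψ⟩ = α|0⟩ + β|1⟩, the Hadamard-basis coefficients are ⟨+|ψ⟩ = (α + β)/√2 and ⟨−|ψ⟩ = (α − β)/√2.
Here α = 0.9181, β = (0.3862 - 0.08888i): (α + β)/√2 = (0.9223 - 0.06285i), (α − β)/√2 = (0.3761 + 0.06285i).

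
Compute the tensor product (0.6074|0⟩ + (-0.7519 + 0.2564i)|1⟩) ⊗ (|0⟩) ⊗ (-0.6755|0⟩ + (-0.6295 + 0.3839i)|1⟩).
-0.4103|000⟩ + (-0.3824 + 0.2332i)|001⟩ + (0.5079 - 0.1732i)|100⟩ + (0.3749 - 0.4501i)|101⟩

amp(|b₁b₂…⟩) = product of the factor amplitudes for bits b₁, b₂, …; only kets whose every factor amplitude is nonzero survive.
|000⟩: (0.6074)(1)(-0.6755) = -0.4103
|001⟩: (0.6074)(1)(-0.6295 + 0.3839i) = (-0.3824 + 0.2332i)
|100⟩: (-0.7519 + 0.2564i)(1)(-0.6755) = (0.5079 - 0.1732i)
|101⟩: (-0.7519 + 0.2564i)(1)(-0.6295 + 0.3839i) = (0.3749 - 0.4501i)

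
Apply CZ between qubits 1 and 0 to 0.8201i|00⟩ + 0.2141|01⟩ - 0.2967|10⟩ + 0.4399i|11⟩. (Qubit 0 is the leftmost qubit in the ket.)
0.8201i|00⟩ + 0.2141|01⟩ - 0.2967|10⟩ - 0.4399i|11⟩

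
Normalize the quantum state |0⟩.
|0⟩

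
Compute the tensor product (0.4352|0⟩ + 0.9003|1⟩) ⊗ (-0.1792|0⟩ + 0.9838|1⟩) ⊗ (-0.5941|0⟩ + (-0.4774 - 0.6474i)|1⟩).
0.04633|000⟩ + (0.03723 + 0.05049i)|001⟩ - 0.2544|010⟩ + (-0.2044 - 0.2772i)|011⟩ + 0.09585|100⟩ + (0.07702 + 0.1044i)|101⟩ - 0.5262|110⟩ + (-0.4228 - 0.5734i)|111⟩

amp(|b₁b₂…⟩) = product of the factor amplitudes for bits b₁, b₂, …; only kets whose every factor amplitude is nonzero survive.
|000⟩: (0.4352)(-0.1792)(-0.5941) = 0.04633
|001⟩: (0.4352)(-0.1792)(-0.4774 - 0.6474i) = (0.03723 + 0.05049i)
|010⟩: (0.4352)(0.9838)(-0.5941) = -0.2544
|011⟩: (0.4352)(0.9838)(-0.4774 - 0.6474i) = (-0.2044 - 0.2772i)
|100⟩: (0.9003)(-0.1792)(-0.5941) = 0.09585
|101⟩: (0.9003)(-0.1792)(-0.4774 - 0.6474i) = (0.07702 + 0.1044i)
|110⟩: (0.9003)(0.9838)(-0.5941) = -0.5262
|111⟩: (0.9003)(0.9838)(-0.4774 - 0.6474i) = (-0.4228 - 0.5734i)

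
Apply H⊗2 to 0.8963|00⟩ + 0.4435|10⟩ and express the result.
0.6699|00⟩ + 0.6699|01⟩ + 0.2264|10⟩ + 0.2264|11⟩

H⊗2 gives amp(|y⟩) = (1/2) Σ_x (−1)^(x·y) amp(|x⟩), where x·y is the number of positions in which both x and y have a 1.
|00⟩: (0.8963 + 0.4435)/2 = 0.6699
|01⟩: (0.8963 + 0.4435)/2 = 0.6699
|10⟩: (0.8963 - 0.4435)/2 = 0.2264
|11⟩: (0.8963 - 0.4435)/2 = 0.2264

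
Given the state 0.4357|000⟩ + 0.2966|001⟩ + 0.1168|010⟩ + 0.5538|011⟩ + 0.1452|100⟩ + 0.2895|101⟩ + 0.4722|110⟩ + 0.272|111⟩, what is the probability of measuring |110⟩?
0.223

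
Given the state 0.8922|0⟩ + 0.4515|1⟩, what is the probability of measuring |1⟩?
0.2039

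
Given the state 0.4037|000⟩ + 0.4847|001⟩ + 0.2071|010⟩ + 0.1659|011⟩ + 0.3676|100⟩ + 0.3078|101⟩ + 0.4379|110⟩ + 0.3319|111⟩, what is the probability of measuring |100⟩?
0.1351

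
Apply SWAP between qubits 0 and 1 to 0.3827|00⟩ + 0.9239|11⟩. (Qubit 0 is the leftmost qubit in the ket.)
0.3827|00⟩ + 0.9239|11⟩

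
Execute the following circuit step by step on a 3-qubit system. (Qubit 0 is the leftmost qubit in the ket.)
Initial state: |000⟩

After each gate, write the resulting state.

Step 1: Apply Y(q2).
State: i|001⟩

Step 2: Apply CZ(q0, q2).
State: i|001⟩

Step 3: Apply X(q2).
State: i|000⟩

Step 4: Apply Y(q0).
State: -|100⟩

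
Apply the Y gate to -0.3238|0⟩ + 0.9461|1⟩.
-0.9461i|0⟩ - 0.3238i|1⟩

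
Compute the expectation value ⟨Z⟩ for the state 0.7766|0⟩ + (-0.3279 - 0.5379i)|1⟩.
0.2063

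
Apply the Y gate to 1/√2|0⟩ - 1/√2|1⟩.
(1/√2)i|0⟩ + (1/√2)i|1⟩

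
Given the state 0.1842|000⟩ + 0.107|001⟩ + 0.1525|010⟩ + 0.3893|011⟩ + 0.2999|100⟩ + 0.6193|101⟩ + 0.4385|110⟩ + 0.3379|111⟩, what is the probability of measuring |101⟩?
0.3835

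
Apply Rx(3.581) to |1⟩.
-0.976i|0⟩ - 0.2179|1⟩

Rx(3.581) = [[cos(θ/2), −i·sin(θ/2)], [−i·sin(θ/2), cos(θ/2)]]; θ = 3.581, cos(θ/2) ≈ -0.21794, sin(θ/2) ≈ 0.975962.
With a = amp(|0⟩) = 0 and b = amp(|1⟩) = 1:
new amp(|0⟩) = (-0.21794)·a + (-0.975962i)·b = -0.976i
new amp(|1⟩) = (-0.975962i)·a + (-0.21794)·b = -0.2179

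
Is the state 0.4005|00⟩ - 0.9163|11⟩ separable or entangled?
Entangled

Writing the state as a|00⟩ + b|01⟩ + c|10⟩ + d|11⟩, it is a product state iff ad − bc = 0.
Here (a, b, c, d) = (0.4005, 0, 0, -0.9163): ad − bc = (0.4005)(-0.9163) − (0)(0) = -0.367 ≠ 0, so the state is entangled.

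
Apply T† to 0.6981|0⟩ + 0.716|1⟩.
0.6981|0⟩ + (0.5063 - 0.5063i)|1⟩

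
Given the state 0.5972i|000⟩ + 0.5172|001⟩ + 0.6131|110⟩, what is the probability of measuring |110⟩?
0.3759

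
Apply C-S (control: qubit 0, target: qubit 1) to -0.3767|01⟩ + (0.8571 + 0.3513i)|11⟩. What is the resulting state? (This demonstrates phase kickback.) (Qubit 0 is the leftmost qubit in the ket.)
-0.3767|01⟩ + (-0.3513 + 0.8571i)|11⟩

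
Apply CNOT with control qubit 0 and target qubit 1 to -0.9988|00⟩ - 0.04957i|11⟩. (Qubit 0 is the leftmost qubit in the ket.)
-0.9988|00⟩ - 0.04957i|10⟩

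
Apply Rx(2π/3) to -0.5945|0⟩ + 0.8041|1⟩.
(-0.2973 - 0.6964i)|0⟩ + (0.4021 + 0.5149i)|1⟩

Rx(2π/3) = [[cos(θ/2), −i·sin(θ/2)], [−i·sin(θ/2), cos(θ/2)]]; θ = 2π/3, cos(θ/2) ≈ 0.5, sin(θ/2) ≈ 0.866025.
With a = amp(|0⟩) = -0.5945 and b = amp(|1⟩) = 0.8041:
new amp(|0⟩) = (0.5)·a + (-0.866025i)·b = (-0.2973 - 0.6964i)
new amp(|1⟩) = (-0.866025i)·a + (0.5)·b = (0.4021 + 0.5149i)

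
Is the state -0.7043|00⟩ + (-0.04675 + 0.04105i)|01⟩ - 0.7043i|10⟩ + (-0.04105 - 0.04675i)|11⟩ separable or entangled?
Separable

Writing the state as a|00⟩ + b|01⟩ + c|10⟩ + d|11⟩, it is a product state iff ad − bc = 0.
Here (a, b, c, d) = (-0.7043, (-0.04675 + 0.04105i), -0.7043i, (-0.04105 - 0.04675i)): ad − bc = (-0.7043)(-0.04105 - 0.04675i) − (-0.04675 + 0.04105i)(-0.7043i) = 0, so the state is separable.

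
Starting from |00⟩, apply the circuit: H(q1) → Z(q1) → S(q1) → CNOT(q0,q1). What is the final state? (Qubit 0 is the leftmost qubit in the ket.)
1/√2|00⟩ - (1/√2)i|01⟩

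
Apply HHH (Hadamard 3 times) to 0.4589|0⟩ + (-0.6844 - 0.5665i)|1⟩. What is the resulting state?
(-0.1595 - 0.4006i)|0⟩ + (0.8084 + 0.4006i)|1⟩

H² = I, so H^3 = H: a single Hadamard. With (a, b) = (0.4589, (-0.6844 - 0.5665i)), H gives ((a + b)/√2, (a − b)/√2) = ((-0.1595 - 0.4006i), (0.8084 + 0.4006i)).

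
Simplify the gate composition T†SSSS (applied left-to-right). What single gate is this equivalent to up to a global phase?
T†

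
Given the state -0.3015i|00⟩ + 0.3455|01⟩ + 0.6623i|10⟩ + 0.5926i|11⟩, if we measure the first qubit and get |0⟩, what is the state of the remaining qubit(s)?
-0.6575i|0⟩ + 0.7535|1⟩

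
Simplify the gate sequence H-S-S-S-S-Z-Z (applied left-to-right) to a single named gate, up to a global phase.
H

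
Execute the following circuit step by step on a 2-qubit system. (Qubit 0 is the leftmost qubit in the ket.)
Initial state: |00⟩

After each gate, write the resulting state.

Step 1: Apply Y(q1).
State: i|01⟩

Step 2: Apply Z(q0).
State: i|01⟩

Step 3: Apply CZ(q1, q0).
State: i|01⟩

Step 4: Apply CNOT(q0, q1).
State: i|01⟩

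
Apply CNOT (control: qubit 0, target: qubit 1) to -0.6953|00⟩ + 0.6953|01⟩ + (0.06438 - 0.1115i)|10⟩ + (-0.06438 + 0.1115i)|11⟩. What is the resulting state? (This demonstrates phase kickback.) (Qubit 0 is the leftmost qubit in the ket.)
-0.6953|00⟩ + 0.6953|01⟩ + (-0.06438 + 0.1115i)|10⟩ + (0.06438 - 0.1115i)|11⟩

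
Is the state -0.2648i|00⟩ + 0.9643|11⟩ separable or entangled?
Entangled

Writing the state as a|00⟩ + b|01⟩ + c|10⟩ + d|11⟩, it is a product state iff ad − bc = 0.
Here (a, b, c, d) = (-0.2648i, 0, 0, 0.9643): ad − bc = (-0.2648i)(0.9643) − (0)(0) = -0.2553i ≠ 0, so the state is entangled.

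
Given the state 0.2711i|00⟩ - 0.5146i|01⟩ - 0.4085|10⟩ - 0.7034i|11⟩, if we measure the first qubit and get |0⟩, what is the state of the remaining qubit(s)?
0.4661i|0⟩ - 0.8847i|1⟩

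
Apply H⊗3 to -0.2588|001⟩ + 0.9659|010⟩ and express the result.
0.25|000⟩ + 0.433|001⟩ - 0.433|010⟩ - 0.25|011⟩ + 0.25|100⟩ + 0.433|101⟩ - 0.433|110⟩ - 0.25|111⟩

H⊗3 gives amp(|y⟩) = (1/2√2) Σ_x (−1)^(x·y) amp(|x⟩), where x·y is the number of positions in which both x and y have a 1.
|000⟩: (-0.2588 + 0.9659)/(2√2) = 0.25
|001⟩: (0.2588 + 0.9659)/(2√2) = 0.433
|010⟩: (-0.2588 - 0.9659)/(2√2) = -0.433
|011⟩: (0.2588 - 0.9659)/(2√2) = -0.25
|100⟩: (-0.2588 + 0.9659)/(2√2) = 0.25
|101⟩: (0.2588 + 0.9659)/(2√2) = 0.433
|110⟩: (-0.2588 - 0.9659)/(2√2) = -0.433
|111⟩: (0.2588 - 0.9659)/(2√2) = -0.25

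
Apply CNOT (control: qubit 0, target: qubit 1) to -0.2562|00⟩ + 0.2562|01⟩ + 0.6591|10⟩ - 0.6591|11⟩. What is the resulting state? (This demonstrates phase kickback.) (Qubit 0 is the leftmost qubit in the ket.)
-0.2562|00⟩ + 0.2562|01⟩ - 0.6591|10⟩ + 0.6591|11⟩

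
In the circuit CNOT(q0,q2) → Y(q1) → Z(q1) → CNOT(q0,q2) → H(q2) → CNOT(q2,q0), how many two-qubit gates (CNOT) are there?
3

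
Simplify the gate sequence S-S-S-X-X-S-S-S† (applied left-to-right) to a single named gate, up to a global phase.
I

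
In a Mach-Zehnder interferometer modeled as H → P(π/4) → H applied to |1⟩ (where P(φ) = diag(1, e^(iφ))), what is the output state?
(0.1464 - (1/√8)i)|0⟩ + (0.8536 + (1/√8)i)|1⟩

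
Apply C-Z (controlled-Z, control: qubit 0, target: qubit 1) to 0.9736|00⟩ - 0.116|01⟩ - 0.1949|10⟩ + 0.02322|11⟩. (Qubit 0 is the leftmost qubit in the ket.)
0.9736|00⟩ - 0.116|01⟩ - 0.1949|10⟩ - 0.02322|11⟩

C-Z leaves the control-|0⟩ kets |00⟩, |01⟩ unchanged and applies Z to qubit 1 on the control-|1⟩ pair (|10⟩, |11⟩).
Z = [[1, 0], [0, -1]].
With a = amp(|10⟩) = -0.1949 and b = amp(|11⟩) = 0.02322:
new amp(|10⟩) = (1)·a = -0.1949
new amp(|11⟩) = (-1)·b = -0.02322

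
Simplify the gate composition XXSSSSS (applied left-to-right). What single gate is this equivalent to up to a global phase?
S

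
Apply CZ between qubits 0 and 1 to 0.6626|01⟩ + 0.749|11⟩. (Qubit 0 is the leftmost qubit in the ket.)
0.6626|01⟩ - 0.749|11⟩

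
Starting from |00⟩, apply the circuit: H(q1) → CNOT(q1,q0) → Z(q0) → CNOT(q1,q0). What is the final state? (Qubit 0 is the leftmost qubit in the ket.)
1/√2|00⟩ - 1/√2|01⟩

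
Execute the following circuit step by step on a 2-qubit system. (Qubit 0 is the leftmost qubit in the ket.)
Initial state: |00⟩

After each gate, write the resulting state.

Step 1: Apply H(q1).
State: 1/√2|00⟩ + 1/√2|01⟩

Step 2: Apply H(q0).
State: 1/2|00⟩ + 1/2|01⟩ + 1/2|10⟩ + 1/2|11⟩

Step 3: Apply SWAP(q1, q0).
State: 1/2|00⟩ + 1/2|01⟩ + 1/2|10⟩ + 1/2|11⟩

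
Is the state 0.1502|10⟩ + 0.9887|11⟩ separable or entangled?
Separable

Writing the state as a|00⟩ + b|01⟩ + c|10⟩ + d|11⟩, it is a product state iff ad − bc = 0.
Here (a, b, c, d) = (0, 0, 0.1502, 0.9887): ad − bc = (0)(0.9887) − (0)(0.1502) = 0, so the state is separable.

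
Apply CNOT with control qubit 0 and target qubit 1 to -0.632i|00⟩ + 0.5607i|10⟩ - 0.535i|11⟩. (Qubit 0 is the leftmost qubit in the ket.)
-0.632i|00⟩ - 0.535i|10⟩ + 0.5607i|11⟩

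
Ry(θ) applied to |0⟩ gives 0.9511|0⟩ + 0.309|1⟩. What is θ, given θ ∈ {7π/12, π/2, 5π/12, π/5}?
π/5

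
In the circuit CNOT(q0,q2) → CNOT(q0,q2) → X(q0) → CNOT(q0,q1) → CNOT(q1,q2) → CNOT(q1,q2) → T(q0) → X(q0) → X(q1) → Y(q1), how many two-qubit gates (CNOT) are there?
5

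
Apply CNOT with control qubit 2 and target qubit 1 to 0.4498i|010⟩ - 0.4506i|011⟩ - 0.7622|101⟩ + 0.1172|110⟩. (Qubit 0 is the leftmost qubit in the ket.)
-0.4506i|001⟩ + 0.4498i|010⟩ + 0.1172|110⟩ - 0.7622|111⟩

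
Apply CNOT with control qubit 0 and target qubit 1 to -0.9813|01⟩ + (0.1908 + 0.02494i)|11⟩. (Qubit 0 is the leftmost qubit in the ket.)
-0.9813|01⟩ + (0.1908 + 0.02494i)|10⟩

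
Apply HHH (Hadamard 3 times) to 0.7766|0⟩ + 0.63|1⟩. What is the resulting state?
0.9946|0⟩ + 0.1037|1⟩

H² = I, so H^3 = H: a single Hadamard. With (a, b) = (0.7766, 0.63), H gives ((a + b)/√2, (a − b)/√2) = (0.9946, 0.1037).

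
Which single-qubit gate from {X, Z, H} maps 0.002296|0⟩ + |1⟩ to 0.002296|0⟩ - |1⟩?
Z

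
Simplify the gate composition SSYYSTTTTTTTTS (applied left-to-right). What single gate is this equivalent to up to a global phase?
I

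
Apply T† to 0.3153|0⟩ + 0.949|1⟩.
0.3153|0⟩ + (0.671 - 0.671i)|1⟩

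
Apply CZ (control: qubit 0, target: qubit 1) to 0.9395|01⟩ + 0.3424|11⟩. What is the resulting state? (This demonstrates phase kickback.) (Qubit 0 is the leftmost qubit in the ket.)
0.9395|01⟩ - 0.3424|11⟩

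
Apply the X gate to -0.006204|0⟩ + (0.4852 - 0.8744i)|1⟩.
(0.4852 - 0.8744i)|0⟩ - 0.006204|1⟩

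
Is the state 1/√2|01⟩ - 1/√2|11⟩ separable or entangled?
Separable

Writing the state as a|00⟩ + b|01⟩ + c|10⟩ + d|11⟩, it is a product state iff ad − bc = 0.
Here (a, b, c, d) = (0, 1/√2, 0, -1/√2): ad − bc = (0)(-1/√2) − (1/√2)(0) = 0, so the state is separable.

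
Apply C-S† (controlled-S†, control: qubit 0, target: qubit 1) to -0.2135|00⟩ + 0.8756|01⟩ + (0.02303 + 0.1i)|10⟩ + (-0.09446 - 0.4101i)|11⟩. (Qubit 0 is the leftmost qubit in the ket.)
-0.2135|00⟩ + 0.8756|01⟩ + (0.02303 + 0.1i)|10⟩ + (-0.4101 + 0.09446i)|11⟩

C-S† leaves the control-|0⟩ kets |00⟩, |01⟩ unchanged and applies S† to qubit 1 on the control-|1⟩ pair (|10⟩, |11⟩).
S† = [[1, 0], [0, -i]].
With a = amp(|10⟩) = (0.02303 + 0.1i) and b = amp(|11⟩) = (-0.09446 - 0.4101i):
new amp(|10⟩) = (1)·a = (0.02303 + 0.1i)
new amp(|11⟩) = (-i)·b = (-0.4101 + 0.09446i)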